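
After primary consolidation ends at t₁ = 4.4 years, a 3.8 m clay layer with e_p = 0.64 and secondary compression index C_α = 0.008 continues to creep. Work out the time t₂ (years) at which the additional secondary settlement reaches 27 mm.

S_s = C_α·H/(1+e_p)·log₁₀(t₂/t₁) ⇒ log₁₀(t₂/t₁) = S_s·(1+e_p)/(C_α·H).
log₁₀(t₂/t₁) = 0.027 × (1+0.64) / (0.008×3.8) = 1.457
t₂ = t₁ × 10^1.457 = 4.4 × 28.61 = 125.9 years

t₂ ≈ 126 years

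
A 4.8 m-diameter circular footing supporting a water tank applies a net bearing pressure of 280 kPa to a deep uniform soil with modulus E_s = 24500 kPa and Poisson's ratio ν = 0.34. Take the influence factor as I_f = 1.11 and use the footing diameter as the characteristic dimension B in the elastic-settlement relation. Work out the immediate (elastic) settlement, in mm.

Immediate (elastic) settlement: S_e = q·B·(1−ν²)/E_s · I_f.
S_e = 280 × 4.8 × (1 − 0.34²) / 24500 × 1.11
    = 280 × 4.8 × 0.8844 / 24500 × 1.11
    = 0.05385 m = 53.85 mm

S_e ≈ 53.9 mm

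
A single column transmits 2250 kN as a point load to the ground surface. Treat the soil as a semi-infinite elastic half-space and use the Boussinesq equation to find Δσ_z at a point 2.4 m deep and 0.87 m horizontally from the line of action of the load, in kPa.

Δσ_z ≈ 137 kPa

Boussinesq vertical stress below a point load on an elastic half-space:
Δσ_z = 3P/(2πz²) · [1 + (r/z)²]^(−5/2)
r/z = 0.87/2.4 = 0.3625; [1+(r/z)²]^(−5/2) = 0.73444.
Δσ_z = 3×2250/(2π×2.4²) × 0.73444 = 186.51 × 0.73444 = 137 kPa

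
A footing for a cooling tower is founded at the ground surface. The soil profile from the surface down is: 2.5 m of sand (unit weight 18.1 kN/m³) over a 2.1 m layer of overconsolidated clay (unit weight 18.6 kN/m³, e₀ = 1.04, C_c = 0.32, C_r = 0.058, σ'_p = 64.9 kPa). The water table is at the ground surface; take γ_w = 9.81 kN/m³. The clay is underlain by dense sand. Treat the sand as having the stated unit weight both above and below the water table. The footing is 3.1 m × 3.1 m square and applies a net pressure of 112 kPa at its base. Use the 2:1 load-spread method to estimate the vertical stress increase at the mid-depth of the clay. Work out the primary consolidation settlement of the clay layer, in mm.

S_c ≈ 15.4 mm

Mid-depth of clay below the ground surface: z = 2.5 + 2.1/2 = 3.55 m.
Total vertical stress at mid-clay: σ_v = 18.1×2.5 + 18.6×1.05 = 64.78 kPa.
Pore pressure: u = 9.81×(3.55 − 0) = 34.825 kPa.
Initial effective stress: σ'_0 = σ_v − u = 64.78 − 34.825 = 29.955 kPa.
Stress increase at mid-clay by the 2:1 spreading method:
Δσ = qBL/((B+z)(L+z)) = 112×3.1×3.1/((3.1+3.55)(3.1+3.55)) = 24.339 kPa
Final effective stress: σ'_f = 29.955 + 24.339 = 54.294 kPa.
σ'_f = 54.294 ≤ σ'_p = 64.9 kPa, so the clay remains overconsolidated and only the recompression index applies:
S_c = C_r·H/(1+e₀)·log₁₀(σ'_f/σ'_0) = 0.058×2.1/2.04×log₁₀(54.294/29.955)
    = 0.059705 × 0.25828 = 0.01542 m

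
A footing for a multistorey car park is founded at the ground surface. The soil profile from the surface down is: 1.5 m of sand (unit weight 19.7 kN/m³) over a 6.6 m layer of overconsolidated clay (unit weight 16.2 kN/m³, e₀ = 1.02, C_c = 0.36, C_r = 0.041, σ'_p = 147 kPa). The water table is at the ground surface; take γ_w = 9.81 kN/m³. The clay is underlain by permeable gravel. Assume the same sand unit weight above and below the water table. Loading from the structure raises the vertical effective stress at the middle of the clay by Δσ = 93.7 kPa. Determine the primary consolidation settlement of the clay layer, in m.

Mid-depth of clay below the ground surface: z = 1.5 + 6.6/2 = 4.8 m.
Total vertical stress at mid-clay: σ_v = 19.7×1.5 + 16.2×3.3 = 83.01 kPa.
Pore pressure: u = 9.81×(4.8 − 0) = 47.088 kPa.
Initial effective stress: σ'_0 = σ_v − u = 83.01 − 47.088 = 35.922 kPa.
Final effective stress: σ'_f = 35.922 + 93.7 = 129.62 kPa.
σ'_f = 129.62 ≤ σ'_p = 147 kPa, so the clay remains overconsolidated and only the recompression index applies:
S_c = C_r·H/(1+e₀)·log₁₀(σ'_f/σ'_0) = 0.041×6.6/2.02×log₁₀(129.62/35.922)
    = 0.13396 × 0.55731 = 0.07466 m

S_c ≈ 0.0747 m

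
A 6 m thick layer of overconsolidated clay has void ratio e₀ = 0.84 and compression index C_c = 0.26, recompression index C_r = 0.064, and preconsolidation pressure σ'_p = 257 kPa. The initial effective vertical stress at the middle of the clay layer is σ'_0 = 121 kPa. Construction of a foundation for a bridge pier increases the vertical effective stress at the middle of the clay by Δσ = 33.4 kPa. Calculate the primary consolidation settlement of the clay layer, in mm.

Final effective stress: σ'_f = 121 + 33.4 = 154.4 kPa.
σ'_f = 154.4 ≤ σ'_p = 257 kPa, so the clay remains overconsolidated and only the recompression index applies:
S_c = C_r·H/(1+e₀)·log₁₀(σ'_f/σ'_0) = 0.064×6/1.84×log₁₀(154.4/121)
    = 0.2087 × 0.10586 = 0.02209 m

S_c ≈ 22.1 mm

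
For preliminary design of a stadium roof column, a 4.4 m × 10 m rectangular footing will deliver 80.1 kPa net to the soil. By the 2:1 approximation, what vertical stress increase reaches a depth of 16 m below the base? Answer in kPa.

By the 2:1 method the load spreads at 1 horizontal : 2 vertical, so at depth z the loaded area has grown by z in each plan dimension:
Δσ = qBL/((B+z)(L+z)) = 80.1×4.4×10/((4.4+16)(10+16)) = 6.6448 kPa

Δσ_z ≈ 6.64 kPa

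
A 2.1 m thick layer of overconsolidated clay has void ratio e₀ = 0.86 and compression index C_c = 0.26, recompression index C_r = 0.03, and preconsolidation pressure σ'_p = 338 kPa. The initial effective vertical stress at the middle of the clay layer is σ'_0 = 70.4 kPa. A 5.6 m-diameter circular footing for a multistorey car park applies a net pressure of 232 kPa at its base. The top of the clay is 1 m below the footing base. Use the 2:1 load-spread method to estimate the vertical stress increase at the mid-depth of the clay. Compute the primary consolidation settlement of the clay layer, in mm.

S_c ≈ 15 mm

Mid-depth of clay below the footing base: z = 1 + 2.1/2 = 2.05 m.
Stress increase at mid-clay by the 2:1 spreading method:
Δσ ≈ qD²/(D+z)² = 232×5.6²/(5.6+2.05)² = 124.32 kPa
Final effective stress: σ'_f = 70.4 + 124.32 = 194.72 kPa.
σ'_f = 194.72 ≤ σ'_p = 338 kPa, so the clay remains overconsolidated and only the recompression index applies:
S_c = C_r·H/(1+e₀)·log₁₀(σ'_f/σ'_0) = 0.03×2.1/1.86×log₁₀(194.72/70.4)
    = 0.03387 × 0.44184 = 0.01497 m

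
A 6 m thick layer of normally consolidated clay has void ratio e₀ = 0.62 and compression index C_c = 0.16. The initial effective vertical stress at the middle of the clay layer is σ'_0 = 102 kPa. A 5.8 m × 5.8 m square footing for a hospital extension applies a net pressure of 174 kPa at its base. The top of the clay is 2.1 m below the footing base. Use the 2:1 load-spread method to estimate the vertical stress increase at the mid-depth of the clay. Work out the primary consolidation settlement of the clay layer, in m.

Mid-depth of clay below the footing base: z = 2.1 + 6/2 = 5.1 m.
Stress increase at mid-clay by the 2:1 spreading method:
Δσ = qBL/((B+z)(L+z)) = 174×5.8×5.8/((5.8+5.1)(5.8+5.1)) = 49.267 kPa
Final effective stress: σ'_f = σ'_0 + Δσ = 102 + 49.267 = 151.27 kPa.
Normally consolidated clay, so the full stress increment lies on the virgin compression line:
S_c = C_c·H/(1+e₀)·log₁₀(σ'_f/σ'_0) = 0.16×6/(1+0.62)×log₁₀(151.27/102)
    = 0.59259 × 0.17115 = 0.1014 m

S_c ≈ 0.101 m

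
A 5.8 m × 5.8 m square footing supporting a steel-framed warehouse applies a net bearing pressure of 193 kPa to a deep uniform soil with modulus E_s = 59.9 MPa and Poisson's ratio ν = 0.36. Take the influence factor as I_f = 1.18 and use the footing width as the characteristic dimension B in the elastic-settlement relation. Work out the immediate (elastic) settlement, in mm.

S_e ≈ 19.2 mm

Immediate (elastic) settlement: S_e = q·B·(1−ν²)/E_s · I_f.
E_s = 59.9 MPa = 59900 kPa.
S_e = 193 × 5.8 × (1 − 0.36²) / 59900 × 1.18
    = 193 × 5.8 × 0.8704 / 59900 × 1.18
    = 0.01919 m = 19.19 mm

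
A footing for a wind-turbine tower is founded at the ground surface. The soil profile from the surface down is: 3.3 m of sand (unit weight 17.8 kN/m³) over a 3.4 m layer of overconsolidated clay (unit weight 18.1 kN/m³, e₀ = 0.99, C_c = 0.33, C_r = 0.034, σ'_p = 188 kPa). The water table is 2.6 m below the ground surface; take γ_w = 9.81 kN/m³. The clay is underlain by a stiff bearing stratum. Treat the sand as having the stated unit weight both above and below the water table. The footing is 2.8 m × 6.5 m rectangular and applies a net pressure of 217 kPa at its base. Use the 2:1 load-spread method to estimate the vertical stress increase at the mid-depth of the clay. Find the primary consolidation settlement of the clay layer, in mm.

Mid-depth of clay below the ground surface: z = 3.3 + 3.4/2 = 5 m.
Total vertical stress at mid-clay: σ_v = 17.8×3.3 + 18.1×1.7 = 89.51 kPa.
Pore pressure: u = 9.81×(5 − 2.6) = 23.544 kPa.
Initial effective stress: σ'_0 = σ_v − u = 89.51 − 23.544 = 65.966 kPa.
Stress increase at mid-clay by the 2:1 spreading method:
Δσ = qBL/((B+z)(L+z)) = 217×2.8×6.5/((2.8+5)(6.5+5)) = 44.029 kPa
Final effective stress: σ'_f = 65.966 + 44.029 = 110 kPa.
σ'_f = 110 ≤ σ'_p = 188 kPa, so the clay remains overconsolidated and only the recompression index applies:
S_c = C_r·H/(1+e₀)·log₁₀(σ'_f/σ'_0) = 0.034×3.4/1.99×log₁₀(110/65.966)
    = 0.058089 × 0.22207 = 0.0129 m

S_c ≈ 12.9 mm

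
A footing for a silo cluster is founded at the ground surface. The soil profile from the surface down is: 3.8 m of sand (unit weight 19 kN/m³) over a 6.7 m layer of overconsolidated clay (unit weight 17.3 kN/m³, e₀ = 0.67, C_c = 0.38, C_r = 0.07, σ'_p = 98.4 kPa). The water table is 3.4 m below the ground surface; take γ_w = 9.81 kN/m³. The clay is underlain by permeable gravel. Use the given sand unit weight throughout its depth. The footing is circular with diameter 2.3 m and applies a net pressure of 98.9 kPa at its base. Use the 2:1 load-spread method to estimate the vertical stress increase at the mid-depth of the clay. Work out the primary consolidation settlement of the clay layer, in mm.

S_c ≈ 12 mm

Mid-depth of clay below the ground surface: z = 3.8 + 6.7/2 = 7.15 m.
Total vertical stress at mid-clay: σ_v = 19×3.8 + 17.3×3.35 = 130.16 kPa.
Pore pressure: u = 9.81×(7.15 − 3.4) = 36.788 kPa.
Initial effective stress: σ'_0 = σ_v − u = 130.16 − 36.788 = 93.372 kPa.
Stress increase at mid-clay by the 2:1 spreading method:
Δσ ≈ qD²/(D+z)² = 98.9×2.3²/(2.3+7.15)² = 5.8585 kPa
Final effective stress: σ'_f = 93.372 + 5.8585 = 99.231 kPa.
σ'_f = 99.231 > σ'_p = 98.4 kPa, so the stress path crosses the preconsolidation pressure — recompression up to σ'_p, then virgin compression beyond:
S_c = H/(1+e₀)·[C_r·log₁₀(σ'_p/σ'_0) + C_c·log₁₀(σ'_f/σ'_p)]
    = 6.7/1.67 × [0.07×log₁₀(98.4/93.372) + 0.38×log₁₀(99.231/98.4)]
    = 4.012 × [0.0015945 + 0.0013879] = 0.01197 m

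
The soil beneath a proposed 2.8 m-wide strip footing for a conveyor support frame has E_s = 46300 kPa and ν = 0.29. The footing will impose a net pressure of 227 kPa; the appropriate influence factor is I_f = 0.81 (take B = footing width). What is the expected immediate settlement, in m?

S_e ≈ 0.0102 m

Immediate (elastic) settlement: S_e = q·B·(1−ν²)/E_s · I_f.
S_e = 227 × 2.8 × (1 − 0.29²) / 46300 × 0.81
    = 227 × 2.8 × 0.9159 / 46300 × 0.81
    = 0.01018 m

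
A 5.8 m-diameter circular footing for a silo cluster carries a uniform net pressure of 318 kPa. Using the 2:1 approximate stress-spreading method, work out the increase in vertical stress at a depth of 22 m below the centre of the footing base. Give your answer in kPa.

Δσ_z ≈ 13.8 kPa

By the 2:1 method the load spreads at 1 horizontal : 2 vertical, so at depth z the loaded area has grown by z in each plan dimension:
Δσ ≈ qD²/(D+z)² = 318×5.8²/(5.8+22)² = 13.842 kPa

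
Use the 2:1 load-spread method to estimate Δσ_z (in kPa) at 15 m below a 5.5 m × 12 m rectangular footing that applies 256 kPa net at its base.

By the 2:1 method the load spreads at 1 horizontal : 2 vertical, so at depth z the loaded area has grown by z in each plan dimension:
Δσ = qBL/((B+z)(L+z)) = 256×5.5×12/((5.5+15)(12+15)) = 30.526 kPa

Δσ_z ≈ 30.5 kPa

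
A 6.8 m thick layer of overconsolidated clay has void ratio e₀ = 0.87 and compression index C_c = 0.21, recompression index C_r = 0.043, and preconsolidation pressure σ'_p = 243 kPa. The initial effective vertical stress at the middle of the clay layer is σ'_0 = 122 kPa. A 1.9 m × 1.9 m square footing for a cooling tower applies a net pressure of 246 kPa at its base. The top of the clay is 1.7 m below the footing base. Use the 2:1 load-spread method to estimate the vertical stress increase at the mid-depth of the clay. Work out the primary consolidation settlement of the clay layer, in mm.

Mid-depth of clay below the footing base: z = 1.7 + 6.8/2 = 5.1 m.
Stress increase at mid-clay by the 2:1 spreading method:
Δσ = qBL/((B+z)(L+z)) = 246×1.9×1.9/((1.9+5.1)(1.9+5.1)) = 18.124 kPa
Final effective stress: σ'_f = 122 + 18.124 = 140.12 kPa.
σ'_f = 140.12 ≤ σ'_p = 243 kPa, so the clay remains overconsolidated and only the recompression index applies:
S_c = C_r·H/(1+e₀)·log₁₀(σ'_f/σ'_0) = 0.043×6.8/1.87×log₁₀(140.12/122)
    = 0.15637 × 0.06014 = 0.009404 m

S_c ≈ 9.4 mm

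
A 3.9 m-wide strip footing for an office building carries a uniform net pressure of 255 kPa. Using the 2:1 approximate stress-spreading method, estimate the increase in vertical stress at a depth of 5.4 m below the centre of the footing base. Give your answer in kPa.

By the 2:1 method the load spreads at 1 horizontal : 2 vertical, so at depth z the loaded area has grown by z in each plan dimension:
Δσ = qB/(B+z) = 255×3.9/(3.9+5.4) = 106.94 kPa

Δσ_z ≈ 107 kPa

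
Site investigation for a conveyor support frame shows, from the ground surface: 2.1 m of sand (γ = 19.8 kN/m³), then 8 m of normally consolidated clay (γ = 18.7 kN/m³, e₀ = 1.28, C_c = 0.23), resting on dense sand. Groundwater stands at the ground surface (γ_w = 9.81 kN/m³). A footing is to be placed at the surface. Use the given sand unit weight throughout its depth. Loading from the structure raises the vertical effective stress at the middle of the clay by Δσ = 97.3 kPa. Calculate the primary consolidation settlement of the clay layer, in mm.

Mid-depth of clay below the ground surface: z = 2.1 + 8/2 = 6.1 m.
Total vertical stress at mid-clay: σ_v = 19.8×2.1 + 18.7×4 = 116.38 kPa.
Pore pressure: u = 9.81×(6.1 − 0) = 59.841 kPa.
Initial effective stress: σ'_0 = σ_v − u = 116.38 − 59.841 = 56.539 kPa.
Final effective stress: σ'_f = σ'_0 + Δσ = 56.539 + 97.3 = 153.84 kPa.
Normally consolidated clay, so the full stress increment lies on the virgin compression line:
S_c = C_c·H/(1+e₀)·log₁₀(σ'_f/σ'_0) = 0.23×8/(1+1.28)×log₁₀(153.84/56.539)
    = 0.80702 × 0.43472 = 0.3508 m

S_c ≈ 351 mm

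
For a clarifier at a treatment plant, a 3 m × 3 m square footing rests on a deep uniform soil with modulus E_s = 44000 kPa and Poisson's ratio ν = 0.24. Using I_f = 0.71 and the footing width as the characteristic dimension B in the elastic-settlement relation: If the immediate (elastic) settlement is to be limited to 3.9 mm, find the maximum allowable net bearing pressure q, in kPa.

S_e = q·B·(1−ν²)/E_s · I_f  ⇒  q = S_e·E_s / (B·(1−ν²)·I_f).
q = 0.0039 × 44000 / (3 × 0.9424 × 0.71) = 85.49 kPa

q ≈ 85.5 kPa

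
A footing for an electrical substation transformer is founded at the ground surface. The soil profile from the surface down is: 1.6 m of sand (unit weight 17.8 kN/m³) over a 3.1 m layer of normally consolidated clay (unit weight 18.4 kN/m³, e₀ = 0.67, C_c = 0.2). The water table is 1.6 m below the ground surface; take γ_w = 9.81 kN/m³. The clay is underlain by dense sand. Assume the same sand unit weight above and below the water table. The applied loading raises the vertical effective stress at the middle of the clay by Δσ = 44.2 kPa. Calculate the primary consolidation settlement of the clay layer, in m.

Mid-depth of clay below the ground surface: z = 1.6 + 3.1/2 = 3.15 m.
Total vertical stress at mid-clay: σ_v = 17.8×1.6 + 18.4×1.55 = 57 kPa.
Pore pressure: u = 9.81×(3.15 − 1.6) = 15.206 kPa.
Initial effective stress: σ'_0 = σ_v − u = 57 − 15.206 = 41.794 kPa.
Final effective stress: σ'_f = σ'_0 + Δσ = 41.794 + 44.2 = 85.994 kPa.
Normally consolidated clay, so the full stress increment lies on the virgin compression line:
S_c = C_c·H/(1+e₀)·log₁₀(σ'_f/σ'_0) = 0.2×3.1/(1+0.67)×log₁₀(85.994/41.794)
    = 0.37126 × 0.31335 = 0.1163 m

S_c ≈ 0.116 m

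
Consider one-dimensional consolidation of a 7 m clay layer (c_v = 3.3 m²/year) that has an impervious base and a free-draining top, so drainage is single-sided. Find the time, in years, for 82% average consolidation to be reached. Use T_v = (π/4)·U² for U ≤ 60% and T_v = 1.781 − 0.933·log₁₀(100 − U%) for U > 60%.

t ≈ 9.06 years

Drainage path length: H_d = H = 7 m (single drainage).
U > 60%: T_v = 1.781 − 0.933·log₁₀(100 − 82) = 0.60983.
t = T_v·H_d²/c_v = 0.60983×7²/3.3 = 9.055 years.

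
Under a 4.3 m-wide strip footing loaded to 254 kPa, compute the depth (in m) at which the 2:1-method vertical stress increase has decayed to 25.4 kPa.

z ≈ 38.7 m

2:1 spreading — at depth z the loaded area has grown by z in each plan dimension:
qB/(B+z) = Δσ_z ⇒ z = qB/Δσ_z − B = 254×4.3/25.4 − 4.3 = 38.7 m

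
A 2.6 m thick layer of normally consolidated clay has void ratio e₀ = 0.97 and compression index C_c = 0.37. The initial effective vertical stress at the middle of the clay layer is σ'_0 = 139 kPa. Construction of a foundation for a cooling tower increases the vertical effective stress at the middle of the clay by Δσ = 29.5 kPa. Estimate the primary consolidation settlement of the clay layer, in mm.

S_c ≈ 40.8 mm

Final effective stress: σ'_f = σ'_0 + Δσ = 139 + 29.5 = 168.5 kPa.
Normally consolidated clay, so the full stress increment lies on the virgin compression line:
S_c = C_c·H/(1+e₀)·log₁₀(σ'_f/σ'_0) = 0.37×2.6/(1+0.97)×log₁₀(168.5/139)
    = 0.48832 × 0.083585 = 0.04082 m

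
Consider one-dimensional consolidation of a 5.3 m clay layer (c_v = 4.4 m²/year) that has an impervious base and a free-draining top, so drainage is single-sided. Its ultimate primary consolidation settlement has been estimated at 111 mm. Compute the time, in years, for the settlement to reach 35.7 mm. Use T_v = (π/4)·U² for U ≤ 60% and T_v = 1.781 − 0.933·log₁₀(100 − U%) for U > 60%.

Drainage path length: H_d = H = 5.3 m (single drainage).
U = S(t)/S_ult = 35.7/111 = 0.3216.
U ≤ 60%: T_v = (π/4)·U² = (π/4)×0.32162² = 0.081242.
t = T_v·H_d²/c_v = 0.081242×5.3²/4.4 = 0.5187 years.

t ≈ 0.519 years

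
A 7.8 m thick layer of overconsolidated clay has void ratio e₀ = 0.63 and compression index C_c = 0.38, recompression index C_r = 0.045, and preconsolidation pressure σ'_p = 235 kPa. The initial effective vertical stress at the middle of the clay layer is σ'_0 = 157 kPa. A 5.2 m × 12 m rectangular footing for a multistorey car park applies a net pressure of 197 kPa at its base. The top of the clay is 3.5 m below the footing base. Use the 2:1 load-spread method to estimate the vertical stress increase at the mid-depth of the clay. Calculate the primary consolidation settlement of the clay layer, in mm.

Mid-depth of clay below the footing base: z = 3.5 + 7.8/2 = 7.4 m.
Stress increase at mid-clay by the 2:1 spreading method:
Δσ = qBL/((B+z)(L+z)) = 197×5.2×12/((5.2+7.4)(12+7.4)) = 50.29 kPa
Final effective stress: σ'_f = 157 + 50.29 = 207.29 kPa.
σ'_f = 207.29 ≤ σ'_p = 235 kPa, so the clay remains overconsolidated and only the recompression index applies:
S_c = C_r·H/(1+e₀)·log₁₀(σ'_f/σ'_0) = 0.045×7.8/1.63×log₁₀(207.29/157)
    = 0.21534 × 0.12068 = 0.02599 m

S_c ≈ 26 mm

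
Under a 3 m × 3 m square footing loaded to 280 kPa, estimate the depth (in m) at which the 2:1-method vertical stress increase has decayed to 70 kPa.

z ≈ 3 m

2:1 spreading — at depth z the loaded area has grown by z in each plan dimension:
qB²/(B+z)² = Δσ_z ⇒ z = B(√(q/Δσ_z) − 1) = 3×(√(280/70) − 1) = 3 m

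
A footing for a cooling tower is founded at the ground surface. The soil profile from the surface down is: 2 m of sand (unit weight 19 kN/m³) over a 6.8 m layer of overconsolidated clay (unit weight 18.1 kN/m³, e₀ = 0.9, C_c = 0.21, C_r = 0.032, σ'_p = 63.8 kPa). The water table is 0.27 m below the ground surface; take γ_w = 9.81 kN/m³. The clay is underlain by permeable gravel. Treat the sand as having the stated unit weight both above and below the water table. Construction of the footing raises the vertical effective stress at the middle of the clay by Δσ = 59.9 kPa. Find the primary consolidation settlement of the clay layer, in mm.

S_c ≈ 188 mm

Mid-depth of clay below the ground surface: z = 2 + 6.8/2 = 5.4 m.
Total vertical stress at mid-clay: σ_v = 19×2 + 18.1×3.4 = 99.54 kPa.
Pore pressure: u = 9.81×(5.4 − 0.27) = 50.325 kPa.
Initial effective stress: σ'_0 = σ_v − u = 99.54 − 50.325 = 49.215 kPa.
Final effective stress: σ'_f = 49.215 + 59.9 = 109.12 kPa.
σ'_f = 109.12 > σ'_p = 63.8 kPa, so the stress path crosses the preconsolidation pressure — recompression up to σ'_p, then virgin compression beyond:
S_c = H/(1+e₀)·[C_r·log₁₀(σ'_p/σ'_0) + C_c·log₁₀(σ'_f/σ'_p)]
    = 6.8/1.9 × [0.032×log₁₀(63.8/49.215) + 0.21×log₁₀(109.12/63.8)]
    = 3.5789 × [0.0036071 + 0.048948] = 0.1881 m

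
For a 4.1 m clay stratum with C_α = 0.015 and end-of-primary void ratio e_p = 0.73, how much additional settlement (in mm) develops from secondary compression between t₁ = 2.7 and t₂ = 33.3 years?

S_s ≈ 38.8 mm

Secondary compression: S_s = C_α·H/(1+e_p)·log₁₀(t₂/t₁)
S_s = 0.015×4.1/(1+0.73)×log₁₀(33.3/2.7)
    = 0.03555 × 1.091 = 0.03879 m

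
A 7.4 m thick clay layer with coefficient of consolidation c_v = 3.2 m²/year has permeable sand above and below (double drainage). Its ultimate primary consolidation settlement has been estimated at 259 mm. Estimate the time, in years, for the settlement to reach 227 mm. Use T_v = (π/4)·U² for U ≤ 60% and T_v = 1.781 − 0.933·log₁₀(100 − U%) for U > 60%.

Drainage path length: H_d = H/2 = 3.7 m (double drainage).
U = S(t)/S_ult = 227/259 = 0.8764.
U > 60%: T_v = 1.781 − 0.933·log₁₀(100 − 87.645) = 0.7623.
t = T_v·H_d²/c_v = 0.7623×3.7²/3.2 = 3.261 years.

t ≈ 3.26 years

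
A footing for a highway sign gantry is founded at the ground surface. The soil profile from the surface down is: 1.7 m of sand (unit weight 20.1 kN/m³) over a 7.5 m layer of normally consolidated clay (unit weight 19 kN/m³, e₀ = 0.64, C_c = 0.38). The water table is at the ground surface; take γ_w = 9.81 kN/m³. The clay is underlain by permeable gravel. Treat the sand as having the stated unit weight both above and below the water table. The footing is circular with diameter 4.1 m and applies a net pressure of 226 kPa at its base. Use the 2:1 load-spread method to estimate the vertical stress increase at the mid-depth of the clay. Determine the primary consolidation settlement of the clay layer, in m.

S_c ≈ 0.444 m

Mid-depth of clay below the ground surface: z = 1.7 + 7.5/2 = 5.45 m.
Total vertical stress at mid-clay: σ_v = 20.1×1.7 + 19×3.75 = 105.42 kPa.
Pore pressure: u = 9.81×(5.45 − 0) = 53.465 kPa.
Initial effective stress: σ'_0 = σ_v − u = 105.42 − 53.465 = 51.955 kPa.
Stress increase at mid-clay by the 2:1 spreading method:
Δσ ≈ qD²/(D+z)² = 226×4.1²/(4.1+5.45)² = 41.655 kPa
Final effective stress: σ'_f = σ'_0 + Δσ = 51.955 + 41.655 = 93.61 kPa.
Normally consolidated clay, so the full stress increment lies on the virgin compression line:
S_c = C_c·H/(1+e₀)·log₁₀(σ'_f/σ'_0) = 0.38×7.5/(1+0.64)×log₁₀(93.61/51.955)
    = 1.7378 × 0.25569 = 0.4443 m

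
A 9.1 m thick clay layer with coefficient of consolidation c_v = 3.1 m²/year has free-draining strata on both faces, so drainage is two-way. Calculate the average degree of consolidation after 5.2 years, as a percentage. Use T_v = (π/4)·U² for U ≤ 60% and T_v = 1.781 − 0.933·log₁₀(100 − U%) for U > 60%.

U ≈ 88.1 %

Drainage path length: H_d = H/2 = 4.55 m (double drainage).
T_v = c_v·t/H_d² = 3.1×5.2/4.55² = 0.77865.
T_v = 0.77865 corresponds to the U > 60% branch:
U = 1 − 10^((1.781 − T_v)/0.933)/100 = 0.8813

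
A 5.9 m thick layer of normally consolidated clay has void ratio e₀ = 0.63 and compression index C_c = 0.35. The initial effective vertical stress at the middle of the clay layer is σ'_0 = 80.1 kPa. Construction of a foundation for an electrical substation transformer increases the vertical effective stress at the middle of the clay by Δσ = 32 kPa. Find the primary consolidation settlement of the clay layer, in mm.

Final effective stress: σ'_f = σ'_0 + Δσ = 80.1 + 32 = 112.1 kPa.
Normally consolidated clay, so the full stress increment lies on the virgin compression line:
S_c = C_c·H/(1+e₀)·log₁₀(σ'_f/σ'_0) = 0.35×5.9/(1+0.63)×log₁₀(112.1/80.1)
    = 1.2669 × 0.14597 = 0.1849 m

S_c ≈ 185 mm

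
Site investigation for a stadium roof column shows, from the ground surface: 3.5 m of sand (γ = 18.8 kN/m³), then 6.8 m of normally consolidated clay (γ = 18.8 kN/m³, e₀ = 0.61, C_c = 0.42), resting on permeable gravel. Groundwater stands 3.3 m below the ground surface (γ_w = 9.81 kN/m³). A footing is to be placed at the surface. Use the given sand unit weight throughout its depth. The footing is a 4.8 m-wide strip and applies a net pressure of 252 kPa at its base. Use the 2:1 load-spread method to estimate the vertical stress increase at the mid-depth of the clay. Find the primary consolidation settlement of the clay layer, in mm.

S_c ≈ 570 mm

Mid-depth of clay below the ground surface: z = 3.5 + 6.8/2 = 6.9 m.
Total vertical stress at mid-clay: σ_v = 18.8×3.5 + 18.8×3.4 = 129.72 kPa.
Pore pressure: u = 9.81×(6.9 − 3.3) = 35.316 kPa.
Initial effective stress: σ'_0 = σ_v − u = 129.72 − 35.316 = 94.404 kPa.
Stress increase at mid-clay by the 2:1 spreading method:
Δσ = qB/(B+z) = 252×4.8/(4.8+6.9) = 103.38 kPa
Final effective stress: σ'_f = σ'_0 + Δσ = 94.404 + 103.38 = 197.78 kPa.
Normally consolidated clay, so the full stress increment lies on the virgin compression line:
S_c = C_c·H/(1+e₀)·log₁₀(σ'_f/σ'_0) = 0.42×6.8/(1+0.61)×log₁₀(197.78/94.404)
    = 1.7739 × 0.32119 = 0.5698 m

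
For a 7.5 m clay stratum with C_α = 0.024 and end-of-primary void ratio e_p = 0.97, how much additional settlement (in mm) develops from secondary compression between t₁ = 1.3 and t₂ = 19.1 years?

S_s ≈ 107 mm

Secondary compression: S_s = C_α·H/(1+e_p)·log₁₀(t₂/t₁)
S_s = 0.024×7.5/(1+0.97)×log₁₀(19.1/1.3)
    = 0.09137 × 1.167 = 0.1066 m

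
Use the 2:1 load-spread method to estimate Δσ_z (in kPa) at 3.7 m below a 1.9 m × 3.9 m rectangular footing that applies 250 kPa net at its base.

Δσ_z ≈ 43.5 kPa

By the 2:1 method the load spreads at 1 horizontal : 2 vertical, so at depth z the loaded area has grown by z in each plan dimension:
Δσ = qBL/((B+z)(L+z)) = 250×1.9×3.9/((1.9+3.7)(3.9+3.7)) = 43.527 kPa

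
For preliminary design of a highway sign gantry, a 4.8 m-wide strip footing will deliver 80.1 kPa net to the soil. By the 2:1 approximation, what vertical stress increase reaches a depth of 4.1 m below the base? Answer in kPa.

By the 2:1 method the load spreads at 1 horizontal : 2 vertical, so at depth z the loaded area has grown by z in each plan dimension:
Δσ = qB/(B+z) = 80.1×4.8/(4.8+4.1) = 43.2 kPa

Δσ_z ≈ 43.2 kPa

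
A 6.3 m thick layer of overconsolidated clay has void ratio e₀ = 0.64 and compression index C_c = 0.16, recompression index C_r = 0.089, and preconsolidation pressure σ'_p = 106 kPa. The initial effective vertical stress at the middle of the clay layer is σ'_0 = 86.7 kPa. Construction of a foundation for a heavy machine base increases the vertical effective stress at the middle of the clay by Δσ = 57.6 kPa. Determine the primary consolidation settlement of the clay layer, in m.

Final effective stress: σ'_f = 86.7 + 57.6 = 144.3 kPa.
σ'_f = 144.3 > σ'_p = 106 kPa, so the stress path crosses the preconsolidation pressure — recompression up to σ'_p, then virgin compression beyond:
S_c = H/(1+e₀)·[C_r·log₁₀(σ'_p/σ'_0) + C_c·log₁₀(σ'_f/σ'_p)]
    = 6.3/1.64 × [0.089×log₁₀(106/86.7) + 0.16×log₁₀(144.3/106)]
    = 3.8415 × [0.0077685 + 0.021434] = 0.1122 m

S_c ≈ 0.112 m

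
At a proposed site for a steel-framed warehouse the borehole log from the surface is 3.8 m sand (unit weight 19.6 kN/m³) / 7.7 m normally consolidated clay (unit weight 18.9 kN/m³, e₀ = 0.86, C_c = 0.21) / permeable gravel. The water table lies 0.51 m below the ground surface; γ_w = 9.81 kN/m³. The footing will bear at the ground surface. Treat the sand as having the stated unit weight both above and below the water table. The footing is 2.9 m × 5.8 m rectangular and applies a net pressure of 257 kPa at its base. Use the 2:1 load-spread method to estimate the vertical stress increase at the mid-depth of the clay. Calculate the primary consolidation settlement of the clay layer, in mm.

S_c ≈ 126 mm

Mid-depth of clay below the ground surface: z = 3.8 + 7.7/2 = 7.65 m.
Total vertical stress at mid-clay: σ_v = 19.6×3.8 + 18.9×3.85 = 147.25 kPa.
Pore pressure: u = 9.81×(7.65 − 0.51) = 70.043 kPa.
Initial effective stress: σ'_0 = σ_v − u = 147.25 − 70.043 = 77.207 kPa.
Stress increase at mid-clay by the 2:1 spreading method:
Δσ = qBL/((B+z)(L+z)) = 257×2.9×5.8/((2.9+7.65)(5.8+7.65)) = 30.464 kPa
Final effective stress: σ'_f = σ'_0 + Δσ = 77.207 + 30.464 = 107.67 kPa.
Normally consolidated clay, so the full stress increment lies on the virgin compression line:
S_c = C_c·H/(1+e₀)·log₁₀(σ'_f/σ'_0) = 0.21×7.7/(1+0.86)×log₁₀(107.67/77.207)
    = 0.86935 × 0.14444 = 0.1256 m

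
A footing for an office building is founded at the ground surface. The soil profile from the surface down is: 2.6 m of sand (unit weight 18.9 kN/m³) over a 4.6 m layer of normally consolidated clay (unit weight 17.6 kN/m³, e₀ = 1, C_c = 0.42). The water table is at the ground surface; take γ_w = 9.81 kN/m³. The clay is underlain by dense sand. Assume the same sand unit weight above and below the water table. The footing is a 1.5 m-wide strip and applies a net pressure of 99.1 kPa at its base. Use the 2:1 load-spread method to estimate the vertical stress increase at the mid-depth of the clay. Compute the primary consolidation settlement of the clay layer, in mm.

Mid-depth of clay below the ground surface: z = 2.6 + 4.6/2 = 4.9 m.
Total vertical stress at mid-clay: σ_v = 18.9×2.6 + 17.6×2.3 = 89.62 kPa.
Pore pressure: u = 9.81×(4.9 − 0) = 48.069 kPa.
Initial effective stress: σ'_0 = σ_v − u = 89.62 − 48.069 = 41.551 kPa.
Stress increase at mid-clay by the 2:1 spreading method:
Δσ = qB/(B+z) = 99.1×1.5/(1.5+4.9) = 23.227 kPa
Final effective stress: σ'_f = σ'_0 + Δσ = 41.551 + 23.227 = 64.778 kPa.
Normally consolidated clay, so the full stress increment lies on the virgin compression line:
S_c = C_c·H/(1+e₀)·log₁₀(σ'_f/σ'_0) = 0.42×4.6/(1+1)×log₁₀(64.778/41.551)
    = 0.966 × 0.19285 = 0.1863 m

S_c ≈ 186 mm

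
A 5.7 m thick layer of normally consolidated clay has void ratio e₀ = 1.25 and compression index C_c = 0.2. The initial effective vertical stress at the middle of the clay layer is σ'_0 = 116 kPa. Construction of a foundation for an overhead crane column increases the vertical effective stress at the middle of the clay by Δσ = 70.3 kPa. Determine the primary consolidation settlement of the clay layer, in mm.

Final effective stress: σ'_f = σ'_0 + Δσ = 116 + 70.3 = 186.3 kPa.
Normally consolidated clay, so the full stress increment lies on the virgin compression line:
S_c = C_c·H/(1+e₀)·log₁₀(σ'_f/σ'_0) = 0.2×5.7/(1+1.25)×log₁₀(186.3/116)
    = 0.50667 × 0.20575 = 0.1042 m

S_c ≈ 104 mm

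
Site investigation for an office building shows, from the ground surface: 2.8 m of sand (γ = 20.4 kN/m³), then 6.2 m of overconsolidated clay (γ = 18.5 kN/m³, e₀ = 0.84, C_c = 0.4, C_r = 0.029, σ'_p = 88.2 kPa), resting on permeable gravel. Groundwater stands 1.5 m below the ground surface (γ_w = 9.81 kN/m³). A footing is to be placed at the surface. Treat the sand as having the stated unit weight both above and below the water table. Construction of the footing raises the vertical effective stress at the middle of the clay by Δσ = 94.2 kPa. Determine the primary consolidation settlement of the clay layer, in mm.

Mid-depth of clay below the ground surface: z = 2.8 + 6.2/2 = 5.9 m.
Total vertical stress at mid-clay: σ_v = 20.4×2.8 + 18.5×3.1 = 114.47 kPa.
Pore pressure: u = 9.81×(5.9 − 1.5) = 43.164 kPa.
Initial effective stress: σ'_0 = σ_v − u = 114.47 − 43.164 = 71.306 kPa.
Final effective stress: σ'_f = 71.306 + 94.2 = 165.51 kPa.
σ'_f = 165.51 > σ'_p = 88.2 kPa, so the stress path crosses the preconsolidation pressure — recompression up to σ'_p, then virgin compression beyond:
S_c = H/(1+e₀)·[C_r·log₁₀(σ'_p/σ'_0) + C_c·log₁₀(σ'_f/σ'_p)]
    = 6.2/1.84 × [0.029×log₁₀(88.2/71.306) + 0.4×log₁₀(165.51/88.2)]
    = 3.3696 × [0.0026779 + 0.10934] = 0.3775 m

S_c ≈ 377 mm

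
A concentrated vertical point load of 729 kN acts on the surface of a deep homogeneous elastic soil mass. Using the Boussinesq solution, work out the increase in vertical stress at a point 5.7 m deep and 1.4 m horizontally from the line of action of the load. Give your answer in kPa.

Boussinesq vertical stress below a point load on an elastic half-space:
Δσ_z = 3P/(2πz²) · [1 + (r/z)²]^(−5/2)
r/z = 1.4/5.7 = 0.24561; [1+(r/z)²]^(−5/2) = 0.86378.
Δσ_z = 3×729/(2π×5.7²) × 0.86378 = 10.713 × 0.86378 = 9.254 kPa

Δσ_z ≈ 9.25 kPa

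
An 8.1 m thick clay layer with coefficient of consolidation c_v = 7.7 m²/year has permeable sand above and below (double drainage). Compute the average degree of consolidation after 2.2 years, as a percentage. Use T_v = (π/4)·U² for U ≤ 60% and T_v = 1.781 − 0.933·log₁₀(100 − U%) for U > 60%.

Drainage path length: H_d = H/2 = 4.05 m (double drainage).
T_v = c_v·t/H_d² = 7.7×2.2/4.05² = 1.0328.
T_v = 1.0328 corresponds to the U > 60% branch:
U = 1 − 10^((1.781 − T_v)/0.933)/100 = 0.9366

U ≈ 93.7 %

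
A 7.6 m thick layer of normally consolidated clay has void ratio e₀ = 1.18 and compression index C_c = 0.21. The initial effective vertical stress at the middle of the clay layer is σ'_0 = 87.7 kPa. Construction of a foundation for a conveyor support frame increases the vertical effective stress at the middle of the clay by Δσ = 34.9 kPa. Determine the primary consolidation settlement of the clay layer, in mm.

Final effective stress: σ'_f = σ'_0 + Δσ = 87.7 + 34.9 = 122.6 kPa.
Normally consolidated clay, so the full stress increment lies on the virgin compression line:
S_c = C_c·H/(1+e₀)·log₁₀(σ'_f/σ'_0) = 0.21×7.6/(1+1.18)×log₁₀(122.6/87.7)
    = 0.73211 × 0.14549 = 0.1065 m

S_c ≈ 107 mm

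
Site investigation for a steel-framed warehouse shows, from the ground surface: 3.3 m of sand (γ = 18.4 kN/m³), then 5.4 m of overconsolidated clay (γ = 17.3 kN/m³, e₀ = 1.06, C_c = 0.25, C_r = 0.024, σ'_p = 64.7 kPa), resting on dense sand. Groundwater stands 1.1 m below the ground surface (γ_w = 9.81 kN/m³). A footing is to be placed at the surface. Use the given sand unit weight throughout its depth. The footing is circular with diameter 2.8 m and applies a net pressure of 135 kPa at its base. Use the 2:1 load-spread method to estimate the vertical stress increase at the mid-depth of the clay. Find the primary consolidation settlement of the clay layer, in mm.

Mid-depth of clay below the ground surface: z = 3.3 + 5.4/2 = 6 m.
Total vertical stress at mid-clay: σ_v = 18.4×3.3 + 17.3×2.7 = 107.43 kPa.
Pore pressure: u = 9.81×(6 − 1.1) = 48.069 kPa.
Initial effective stress: σ'_0 = σ_v − u = 107.43 − 48.069 = 59.361 kPa.
Stress increase at mid-clay by the 2:1 spreading method:
Δσ ≈ qD²/(D+z)² = 135×2.8²/(2.8+6)² = 13.667 kPa
Final effective stress: σ'_f = 59.361 + 13.667 = 73.028 kPa.
σ'_f = 73.028 > σ'_p = 64.7 kPa, so the stress path crosses the preconsolidation pressure — recompression up to σ'_p, then virgin compression beyond:
S_c = H/(1+e₀)·[C_r·log₁₀(σ'_p/σ'_0) + C_c·log₁₀(σ'_f/σ'_p)]
    = 5.4/2.06 × [0.024×log₁₀(64.7/59.361) + 0.25×log₁₀(73.028/64.7)]
    = 2.6214 × [0.00089767 + 0.013146] = 0.03681 m

S_c ≈ 36.8 mm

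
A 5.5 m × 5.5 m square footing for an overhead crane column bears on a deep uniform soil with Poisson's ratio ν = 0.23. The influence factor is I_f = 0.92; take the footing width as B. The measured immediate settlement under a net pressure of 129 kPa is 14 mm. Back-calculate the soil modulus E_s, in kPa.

E_s ≈ 44200 kPa

S_e = q·B·(1−ν²)/E_s · I_f  ⇒  E_s = q·B·(1−ν²)·I_f / S_e.
E_s = 129 × 5.5 × 0.9471 × 0.92 / 0.014 = 44160 kPa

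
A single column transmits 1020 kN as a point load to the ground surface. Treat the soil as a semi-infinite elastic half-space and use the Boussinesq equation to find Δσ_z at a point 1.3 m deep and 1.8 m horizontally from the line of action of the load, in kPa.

Δσ_z ≈ 19.8 kPa

Boussinesq vertical stress below a point load on an elastic half-space:
Δσ_z = 3P/(2πz²) · [1 + (r/z)²]^(−5/2)
r/z = 1.8/1.3 = 1.3846; [1+(r/z)²]^(−5/2) = 0.068802.
Δσ_z = 3×1020/(2π×1.3²) × 0.068802 = 288.17 × 0.068802 = 19.83 kPa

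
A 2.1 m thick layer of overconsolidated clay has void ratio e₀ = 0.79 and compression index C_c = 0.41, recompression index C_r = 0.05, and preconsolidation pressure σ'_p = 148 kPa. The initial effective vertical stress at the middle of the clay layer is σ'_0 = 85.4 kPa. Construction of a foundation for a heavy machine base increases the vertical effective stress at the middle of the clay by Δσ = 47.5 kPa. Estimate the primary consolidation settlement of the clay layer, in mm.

S_c ≈ 11.3 mm

Final effective stress: σ'_f = 85.4 + 47.5 = 132.9 kPa.
σ'_f = 132.9 ≤ σ'_p = 148 kPa, so the clay remains overconsolidated and only the recompression index applies:
S_c = C_r·H/(1+e₀)·log₁₀(σ'_f/σ'_0) = 0.05×2.1/1.79×log₁₀(132.9/85.4)
    = 0.05866 × 0.19207 = 0.01127 m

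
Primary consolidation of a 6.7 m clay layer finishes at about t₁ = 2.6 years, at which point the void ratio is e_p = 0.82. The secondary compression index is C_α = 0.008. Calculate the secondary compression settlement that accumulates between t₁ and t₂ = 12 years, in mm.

Secondary compression: S_s = C_α·H/(1+e_p)·log₁₀(t₂/t₁)
S_s = 0.008×6.7/(1+0.82)×log₁₀(12/2.6)
    = 0.02945 × 0.6642 = 0.01956 m

S_s ≈ 19.6 mm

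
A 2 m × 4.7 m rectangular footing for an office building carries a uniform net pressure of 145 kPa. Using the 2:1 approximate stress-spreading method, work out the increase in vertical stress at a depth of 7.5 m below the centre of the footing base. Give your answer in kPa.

Δσ_z ≈ 11.8 kPa

By the 2:1 method the load spreads at 1 horizontal : 2 vertical, so at depth z the loaded area has grown by z in each plan dimension:
Δσ = qBL/((B+z)(L+z)) = 145×2×4.7/((2+7.5)(4.7+7.5)) = 11.76 kPa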